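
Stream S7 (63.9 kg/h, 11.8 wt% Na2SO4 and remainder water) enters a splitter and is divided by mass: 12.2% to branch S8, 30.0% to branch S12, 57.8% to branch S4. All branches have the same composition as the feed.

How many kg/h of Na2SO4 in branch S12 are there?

Branch S12 total = 0.300×63.9 = 19.17 kg/h.
Na2SO4 in S12 = 0.118×19.17 = 2.2621 kg/h.

2.262 kg/h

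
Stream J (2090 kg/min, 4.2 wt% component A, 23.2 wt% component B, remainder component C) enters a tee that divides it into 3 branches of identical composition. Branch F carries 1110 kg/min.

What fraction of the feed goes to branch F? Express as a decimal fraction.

0.531

Fraction to F = 1110/2090 = 0.5311.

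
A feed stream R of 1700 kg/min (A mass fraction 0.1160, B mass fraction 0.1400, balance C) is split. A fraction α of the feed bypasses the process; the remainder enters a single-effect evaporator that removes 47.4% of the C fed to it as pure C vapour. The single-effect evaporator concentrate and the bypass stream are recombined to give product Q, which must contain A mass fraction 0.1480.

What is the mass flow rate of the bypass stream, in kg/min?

657.7 kg/min

All 1700×0.116 = 197.2 kg/min of A reaches Q, so Q = 197.2/0.148 = 1332.4 kg/min and vapour = 367.57 kg/min.
The evaporator receives (1−α)·1700 of feed at 0.744 C and removes 0.474 of that C:
0.474×0.744×(1−α)×1700 = 367.57
(1−α) = 367.57/599.52 = 0.6131;  α = 0.3869.
Bypass flow = 0.3869×1700 = 657.72 kg/min.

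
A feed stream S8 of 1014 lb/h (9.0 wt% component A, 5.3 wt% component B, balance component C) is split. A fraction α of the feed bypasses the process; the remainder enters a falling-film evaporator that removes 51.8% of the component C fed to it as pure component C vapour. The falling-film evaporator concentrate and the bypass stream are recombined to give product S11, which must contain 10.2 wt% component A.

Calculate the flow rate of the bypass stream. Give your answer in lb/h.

745.3 lb/h

All 1014×0.090 = 91.26 lb/h of component A reaches S11, so S11 = 91.26/0.102 = 894.71 lb/h and vapour = 119.29 lb/h.
The evaporator receives (1−α)·1014 of feed at 0.857 component C and removes 0.518 of that component C:
0.518×0.857×(1−α)×1014 = 119.29
(1−α) = 119.29/450.14 = 0.2650;  α = 0.7350.
Bypass flow = 0.7350×1014 = 745.27 lb/h.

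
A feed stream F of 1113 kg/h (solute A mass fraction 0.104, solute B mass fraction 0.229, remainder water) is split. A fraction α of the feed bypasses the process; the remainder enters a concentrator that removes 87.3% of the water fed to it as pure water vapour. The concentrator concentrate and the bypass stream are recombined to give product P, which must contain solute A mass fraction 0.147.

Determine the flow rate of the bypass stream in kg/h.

All 1113×0.104 = 115.75 kg/h of solute A reaches P, so P = 115.75/0.147 = 787.43 kg/h and vapour = 325.57 kg/h.
The evaporator receives (1−α)·1113 of feed at 0.667 water and removes 0.873 of that water:
0.873×0.667×(1−α)×1113 = 325.57
(1−α) = 325.57/648.09 = 0.5024;  α = 0.4976.
Bypass flow = 0.4976×1113 = 553.88 kg/h.

553.9 kg/h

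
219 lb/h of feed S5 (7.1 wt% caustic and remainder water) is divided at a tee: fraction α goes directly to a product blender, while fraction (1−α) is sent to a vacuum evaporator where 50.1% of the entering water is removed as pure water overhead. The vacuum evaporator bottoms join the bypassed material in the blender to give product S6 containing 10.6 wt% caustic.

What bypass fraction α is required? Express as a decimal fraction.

0.291

All 219×0.071 = 15.549 lb/h of caustic reaches S6, so S6 = 15.549/0.106 = 146.69 lb/h and vapour = 72.311 lb/h.
The evaporator receives (1−α)·219 of feed at 0.929 water and removes 0.501 of that water:
0.501×0.929×(1−α)×219 = 72.311
(1−α) = 72.311/101.93 = 0.7094;  α = 0.2906.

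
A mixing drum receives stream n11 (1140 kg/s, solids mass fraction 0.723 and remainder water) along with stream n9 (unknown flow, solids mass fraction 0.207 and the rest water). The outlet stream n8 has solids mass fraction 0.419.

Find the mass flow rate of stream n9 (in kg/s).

Let n9 be the unknown flow. Total out = 1140 + n9.
solids balance: 824.22 + 0.207·n9 = 0.419·(1140 + n9)
(0.207 − 0.419)·n9 = 0.419×1140 − 824.22 = -346.56
n9 = -346.56 / -0.212 = 1634.7 kg/s

1635 kg/s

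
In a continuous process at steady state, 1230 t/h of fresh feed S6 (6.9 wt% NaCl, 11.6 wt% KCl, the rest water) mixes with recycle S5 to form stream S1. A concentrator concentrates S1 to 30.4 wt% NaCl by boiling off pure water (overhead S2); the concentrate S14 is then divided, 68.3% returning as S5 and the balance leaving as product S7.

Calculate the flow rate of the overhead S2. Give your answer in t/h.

Overall NaCl balance (none leaves overhead): NaCl in fresh feed = NaCl in product, i.e. 1230×0.069 = (1−0.683)·S14·0.304.
S14 = 84.87/(0.304×0.317) = 880.69 t/h.
Recycle S5 = 0.683×880.69 = 601.51 t/h.
Combined feed S1 = 1230 + 601.51 = 1831.5 t/h.
Overhead S2 = S1 − S14 = 1831.5 − 880.69 = 950.82 t/h.

950.8 t/h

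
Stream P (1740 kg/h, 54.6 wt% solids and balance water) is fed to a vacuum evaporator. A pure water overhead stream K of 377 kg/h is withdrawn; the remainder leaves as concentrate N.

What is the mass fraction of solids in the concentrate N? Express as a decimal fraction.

0.6970

solids is not removed: 1740×0.546 = 950.04 kg/h of solids enters N.
Concentrate = 1740 − 377 = 1363 kg/h.
Mass fraction = 950.04/1363 = 0.6970.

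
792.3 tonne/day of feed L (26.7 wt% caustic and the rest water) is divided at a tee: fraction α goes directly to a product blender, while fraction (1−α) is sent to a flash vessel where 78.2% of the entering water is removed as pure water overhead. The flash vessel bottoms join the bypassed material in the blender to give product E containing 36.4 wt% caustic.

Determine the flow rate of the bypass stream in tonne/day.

424 tonne/day

All 792.3×0.267 = 211.54 tonne/day of caustic reaches E, so E = 211.54/0.364 = 581.17 tonne/day and vapour = 211.13 tonne/day.
The evaporator receives (1−α)·792.3 of feed at 0.733 water and removes 0.782 of that water:
0.782×0.733×(1−α)×792.3 = 211.13
(1−α) = 211.13/454.15 = 0.4649;  α = 0.5351.
Bypass flow = 0.5351×792.3 = 423.96 tonne/day.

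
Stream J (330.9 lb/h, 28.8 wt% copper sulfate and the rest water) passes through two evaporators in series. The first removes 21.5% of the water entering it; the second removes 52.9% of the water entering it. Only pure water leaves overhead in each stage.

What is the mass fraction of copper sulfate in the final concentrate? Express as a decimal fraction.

0.522

water in feed = 330.9×0.712 = 235.6 lb/h.
After stage 1: water left = (1−0.215)×235.6 = 184.95; stream total = 280.25 lb/h.
After stage 2: water left = (1−0.529)×184.95 = 87.11; final concentrate = 182.41 lb/h.
copper sulfate fraction = 95.299/182.41 = 0.522.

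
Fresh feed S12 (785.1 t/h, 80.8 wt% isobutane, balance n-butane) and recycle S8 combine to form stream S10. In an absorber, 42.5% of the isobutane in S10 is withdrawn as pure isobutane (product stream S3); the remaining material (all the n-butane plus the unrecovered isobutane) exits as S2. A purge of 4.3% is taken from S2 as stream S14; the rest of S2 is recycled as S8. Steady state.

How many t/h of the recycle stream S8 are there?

4131 t/h

n-butane enters only via S12 and leaves only via the purge: 785.1×0.192 = 0.043×(n-butane in S2), and the absorber passes all n-butane, so n-butane in S10 = n-butane in S2 = 3505.6 t/h.
isobutane in S10: m_A = 785.1×0.808 + (1−0.043)·(1−0.425)·m_A, so m_A = 634.36/0.4497 = 1410.6 t/h.
S2 = (1−0.425)×1410.6 + 3505.6 = 4316.6 t/h.
Recycle S8 = (1−0.043)×4316.6 = 4131 t/h.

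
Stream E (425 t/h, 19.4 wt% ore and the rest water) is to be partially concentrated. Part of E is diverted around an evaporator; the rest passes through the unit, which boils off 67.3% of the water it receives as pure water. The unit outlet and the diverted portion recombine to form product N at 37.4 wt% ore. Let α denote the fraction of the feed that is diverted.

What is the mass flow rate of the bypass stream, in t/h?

47.91 t/h

All 425×0.194 = 82.45 t/h of ore reaches N, so N = 82.45/0.374 = 220.45 t/h and vapour = 204.55 t/h.
The evaporator receives (1−α)·425 of feed at 0.806 water and removes 0.673 of that water:
0.673×0.806×(1−α)×425 = 204.55
(1−α) = 204.55/230.54 = 0.8873;  α = 0.1127.
Bypass flow = 0.1127×425 = 47.915 t/h.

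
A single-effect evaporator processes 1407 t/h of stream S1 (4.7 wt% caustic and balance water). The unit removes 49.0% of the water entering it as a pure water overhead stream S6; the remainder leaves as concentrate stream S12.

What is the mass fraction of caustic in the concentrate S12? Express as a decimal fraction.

0.088

caustic is not removed: 1407×0.047 = 66.129 t/h of caustic enters S12.
water entering = 1407×0.953 = 1340.9 t/h; overhead removed = 0.490×1340.9 = 657.03 t/h.
Concentrate = 1407 − 657.03 = 749.97 t/h.
Mass fraction = 66.129/749.97 = 0.088.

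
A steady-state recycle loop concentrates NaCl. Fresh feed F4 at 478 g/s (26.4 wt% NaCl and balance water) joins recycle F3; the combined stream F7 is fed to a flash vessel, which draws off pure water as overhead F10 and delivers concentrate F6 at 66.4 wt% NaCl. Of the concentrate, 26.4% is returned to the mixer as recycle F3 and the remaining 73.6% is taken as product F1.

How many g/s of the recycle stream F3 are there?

68.17 g/s

Overall NaCl balance (none leaves overhead): NaCl in fresh feed = NaCl in product, i.e. 478×0.264 = (1−0.264)·F6·0.664.
F6 = 126.19/(0.664×0.736) = 258.22 g/s.
Recycle F3 = 0.264×258.22 = 68.169 g/s.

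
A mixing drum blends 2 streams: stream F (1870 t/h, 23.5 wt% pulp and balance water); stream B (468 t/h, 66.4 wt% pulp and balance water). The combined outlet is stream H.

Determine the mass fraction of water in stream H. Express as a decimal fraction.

Total flow out = 1870 + 468 = 2338 t/h.
water in = 1870×0.765 + 468×0.336 = 1587.8 t/h.
water mass fraction in H = 1587.8/2338 = 0.679.

0.679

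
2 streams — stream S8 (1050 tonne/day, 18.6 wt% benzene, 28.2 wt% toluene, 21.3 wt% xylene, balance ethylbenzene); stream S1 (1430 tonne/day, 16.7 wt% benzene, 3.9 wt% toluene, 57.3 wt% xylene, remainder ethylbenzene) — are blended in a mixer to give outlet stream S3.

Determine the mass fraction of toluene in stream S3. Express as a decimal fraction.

Total flow out = 1050 + 1430 = 2480 tonne/day.
toluene in = 1050×0.282 + 1430×0.039 = 351.87 tonne/day.
toluene mass fraction in S3 = 351.87/2480 = 0.1419.

0.1419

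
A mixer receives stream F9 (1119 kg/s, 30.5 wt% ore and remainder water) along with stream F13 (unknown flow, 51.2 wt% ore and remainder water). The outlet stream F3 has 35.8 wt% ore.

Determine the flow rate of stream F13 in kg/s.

Let F13 be the unknown flow. Total out = 1119 + F13.
ore balance: 341.3 + 0.512·F13 = 0.358·(1119 + F13)
(0.512 − 0.358)·F13 = 0.358×1119 − 341.3 = 59.307
F13 = 59.307 / 0.154 = 385.11 kg/s

385.1 kg/s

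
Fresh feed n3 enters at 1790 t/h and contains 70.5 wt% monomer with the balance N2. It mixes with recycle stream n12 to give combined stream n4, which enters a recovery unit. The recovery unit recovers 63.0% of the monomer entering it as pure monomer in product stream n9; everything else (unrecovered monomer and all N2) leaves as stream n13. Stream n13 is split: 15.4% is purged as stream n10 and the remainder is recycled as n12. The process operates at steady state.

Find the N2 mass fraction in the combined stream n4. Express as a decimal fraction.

N2 enters only via n3 and leaves only via the purge: 1790×0.295 = 0.154×(N2 in n13), and the recovery unit passes all N2, so N2 in n4 = N2 in n13 = 3428.9 t/h.
monomer in n4: m_A = 1790×0.705 + (1−0.154)·(1−0.630)·m_A, so m_A = 1261.9/0.6870 = 1837 t/h.
n4 = 1837 + 3428.9 = 5265.8 t/h.
N2 fraction in n4 = 3428.9/5265.8 = 0.6512.

0.6512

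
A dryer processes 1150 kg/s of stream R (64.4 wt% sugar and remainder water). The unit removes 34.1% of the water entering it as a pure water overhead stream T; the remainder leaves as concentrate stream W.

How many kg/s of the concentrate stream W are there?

1010 kg/s

water entering = 1150×0.356 = 409.4 kg/s; overhead removed = 0.341×409.4 = 139.61 kg/s.
Concentrate = 1150 − 139.61 = 1010.4 kg/s.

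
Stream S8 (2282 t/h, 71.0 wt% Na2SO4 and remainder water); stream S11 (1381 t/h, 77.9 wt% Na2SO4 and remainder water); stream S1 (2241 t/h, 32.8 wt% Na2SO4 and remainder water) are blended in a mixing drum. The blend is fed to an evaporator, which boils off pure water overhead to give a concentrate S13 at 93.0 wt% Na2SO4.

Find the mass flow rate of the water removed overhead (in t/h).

Na2SO4 entering = 2282×0.710 + 1381×0.779 + 2241×0.328 = 3431.1 t/h.
All Na2SO4 reports to S13, so S13 = 3431.1/0.930 = 3689.3 t/h.
Total feed = 5904 t/h; overhead = 5904 − 3689.3 = 2214.7 t/h.

2215 t/h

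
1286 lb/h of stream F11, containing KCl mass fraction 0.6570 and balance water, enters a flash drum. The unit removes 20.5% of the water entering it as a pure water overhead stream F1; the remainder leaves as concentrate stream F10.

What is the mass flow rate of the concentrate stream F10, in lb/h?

water entering = 1286×0.343 = 441.1 lb/h; overhead removed = 0.205×441.1 = 90.425 lb/h.
Concentrate = 1286 − 90.425 = 1195.6 lb/h.

1196 lb/h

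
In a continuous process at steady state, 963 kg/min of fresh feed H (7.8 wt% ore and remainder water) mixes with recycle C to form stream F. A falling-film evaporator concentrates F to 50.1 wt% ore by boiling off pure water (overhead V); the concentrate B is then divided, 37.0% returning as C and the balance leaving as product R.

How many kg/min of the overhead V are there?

Overall ore balance (none leaves overhead): ore in fresh feed = ore in product, i.e. 963×0.078 = (1−0.370)·B·0.501.
B = 75.114/(0.501×0.630) = 237.98 kg/min.
Recycle C = 0.370×237.98 = 88.053 kg/min.
Combined feed F = 963 + 88.053 = 1051.1 kg/min.
Overhead V = F − B = 1051.1 − 237.98 = 813.07 kg/min.

813.1 kg/min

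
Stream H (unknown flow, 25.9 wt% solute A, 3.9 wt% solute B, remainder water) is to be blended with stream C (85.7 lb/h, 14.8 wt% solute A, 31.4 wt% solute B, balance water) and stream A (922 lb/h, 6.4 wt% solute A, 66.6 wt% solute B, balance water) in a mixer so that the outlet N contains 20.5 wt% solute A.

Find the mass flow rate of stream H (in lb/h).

2498 lb/h

Let H be the unknown flow. Total out = 1007.7 + H.
solute A balance: 71.692 + 0.259·H = 0.205·(1007.7 + H)
(0.259 − 0.205)·H = 0.205×1007.7 − 71.692 = 134.89
H = 134.89 / 0.054 = 2497.9 lb/h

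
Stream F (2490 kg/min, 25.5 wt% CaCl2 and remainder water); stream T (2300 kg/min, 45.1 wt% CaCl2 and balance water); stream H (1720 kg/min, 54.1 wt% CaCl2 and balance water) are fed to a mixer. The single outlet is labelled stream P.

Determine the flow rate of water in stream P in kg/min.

3907 kg/min

water out = water in = 2490×0.745 + 2300×0.549 + 1720×0.459 = 3907.2 kg/min.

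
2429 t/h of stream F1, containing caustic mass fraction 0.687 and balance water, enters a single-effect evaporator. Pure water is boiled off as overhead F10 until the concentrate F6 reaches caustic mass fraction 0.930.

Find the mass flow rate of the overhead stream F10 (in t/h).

caustic is conserved: 2429×0.687 = 1668.7 t/h all reports to the concentrate.
Concentrate = 1668.7/(target fraction) = 1794.3 t/h.
Overhead = 2429 − 1794.3 = 634.67 t/h.

634.7 t/h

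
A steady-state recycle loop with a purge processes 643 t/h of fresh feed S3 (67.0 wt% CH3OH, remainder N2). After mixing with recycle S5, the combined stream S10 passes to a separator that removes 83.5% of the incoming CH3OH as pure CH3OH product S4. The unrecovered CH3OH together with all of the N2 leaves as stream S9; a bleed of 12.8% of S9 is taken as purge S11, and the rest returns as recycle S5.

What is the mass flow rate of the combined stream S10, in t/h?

N2 enters only via S3 and leaves only via the purge: 643×0.330 = 0.128×(N2 in S9), and the separator passes all N2, so N2 in S10 = N2 in S9 = 1657.7 t/h.
CH3OH in S10: m_A = 643×0.670 + (1−0.128)·(1−0.835)·m_A, so m_A = 430.81/0.8561 = 503.21 t/h.
S10 = 503.21 + 1657.7 = 2160.9 t/h.

2161 t/h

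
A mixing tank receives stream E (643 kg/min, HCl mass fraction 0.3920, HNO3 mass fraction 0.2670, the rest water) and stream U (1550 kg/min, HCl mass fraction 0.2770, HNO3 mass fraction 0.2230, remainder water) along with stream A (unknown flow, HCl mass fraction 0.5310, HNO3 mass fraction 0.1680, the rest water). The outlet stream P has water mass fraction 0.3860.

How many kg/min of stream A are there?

1738 kg/min

Let A be the unknown flow. Total out = 2193 + A.
water balance: 994.26 + 0.301·A = 0.386·(2193 + A)
(0.301 − 0.386)·A = 0.386×2193 − 994.26 = -147.76
A = -147.76 / -0.085 = 1738.4 kg/min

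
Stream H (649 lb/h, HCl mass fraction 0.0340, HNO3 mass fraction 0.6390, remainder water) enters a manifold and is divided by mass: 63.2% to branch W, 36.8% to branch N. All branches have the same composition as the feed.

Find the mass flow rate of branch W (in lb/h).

410.2 lb/h

Branch W flow = 0.632×649 = 410.17 lb/h.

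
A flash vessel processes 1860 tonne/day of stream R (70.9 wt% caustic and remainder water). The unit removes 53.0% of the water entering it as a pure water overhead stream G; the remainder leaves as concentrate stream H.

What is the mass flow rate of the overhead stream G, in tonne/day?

286.9 tonne/day

water entering = 1860×0.291 = 541.26 tonne/day; overhead removed = 0.530×541.26 = 286.87 tonne/day.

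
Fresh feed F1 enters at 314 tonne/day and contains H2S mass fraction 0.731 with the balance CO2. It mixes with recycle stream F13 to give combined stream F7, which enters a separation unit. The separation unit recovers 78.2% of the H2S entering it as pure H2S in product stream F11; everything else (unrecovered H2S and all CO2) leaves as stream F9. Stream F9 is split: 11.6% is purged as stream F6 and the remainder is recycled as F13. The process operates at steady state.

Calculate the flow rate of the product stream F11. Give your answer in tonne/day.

H2S in F7: m_A = 314×0.731 + (1−0.116)·(1−0.782)·m_A, so m_A = 229.53/0.8073 = 284.33 tonne/day.
Product F11 = 0.782×284.33 = 222.34 tonne/day.

222.3 tonne/day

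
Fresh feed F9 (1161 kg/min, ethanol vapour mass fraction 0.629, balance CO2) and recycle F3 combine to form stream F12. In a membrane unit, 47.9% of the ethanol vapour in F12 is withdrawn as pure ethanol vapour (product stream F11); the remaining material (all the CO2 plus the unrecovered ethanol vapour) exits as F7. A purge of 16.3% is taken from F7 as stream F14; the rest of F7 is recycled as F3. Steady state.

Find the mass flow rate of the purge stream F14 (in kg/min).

540.7 kg/min

CO2 enters only via F9 and leaves only via the purge: 1161×0.371 = 0.163×(CO2 in F7), and the membrane unit passes all CO2, so CO2 in F12 = CO2 in F7 = 2642.5 kg/min.
ethanol vapour in F12: m_A = 1161×0.629 + (1−0.163)·(1−0.479)·m_A, so m_A = 730.27/0.5639 = 1295 kg/min.
F7 = (1−0.479)×1295 + 2642.5 = 3317.2 kg/min.
Purge F14 = 0.163×3317.2 = 540.7 kg/min.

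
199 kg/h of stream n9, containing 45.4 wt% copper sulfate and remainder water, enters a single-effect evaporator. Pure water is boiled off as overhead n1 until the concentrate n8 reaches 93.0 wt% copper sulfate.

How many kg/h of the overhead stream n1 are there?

copper sulfate is conserved: 199×0.454 = 90.346 kg/h all reports to the concentrate.
Concentrate = 90.346/(target fraction) = 97.146 kg/h.
Overhead = 199 − 97.146 = 101.85 kg/h.

101.9 kg/h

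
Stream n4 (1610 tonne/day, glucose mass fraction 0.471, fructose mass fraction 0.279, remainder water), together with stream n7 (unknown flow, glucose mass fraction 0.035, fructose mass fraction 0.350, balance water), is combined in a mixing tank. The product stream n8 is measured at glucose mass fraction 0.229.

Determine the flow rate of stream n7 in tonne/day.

Let n7 be the unknown flow. Total out = 1610 + n7.
glucose balance: 758.31 + 0.035·n7 = 0.229·(1610 + n7)
(0.035 − 0.229)·n7 = 0.229×1610 − 758.31 = -389.62
n7 = -389.62 / -0.194 = 2008.4 tonne/day

2008 tonne/day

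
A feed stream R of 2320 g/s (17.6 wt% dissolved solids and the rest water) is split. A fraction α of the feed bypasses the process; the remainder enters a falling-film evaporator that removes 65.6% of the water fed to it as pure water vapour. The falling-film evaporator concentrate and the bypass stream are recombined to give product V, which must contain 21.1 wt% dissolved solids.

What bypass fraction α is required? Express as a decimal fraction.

All 2320×0.176 = 408.32 g/s of dissolved solids reaches V, so V = 408.32/0.211 = 1935.2 g/s and vapour = 384.83 g/s.
The evaporator receives (1−α)·2320 of feed at 0.824 water and removes 0.656 of that water:
0.656×0.824×(1−α)×2320 = 384.83
(1−α) = 384.83/1254.1 = 0.3069;  α = 0.6931.

0.693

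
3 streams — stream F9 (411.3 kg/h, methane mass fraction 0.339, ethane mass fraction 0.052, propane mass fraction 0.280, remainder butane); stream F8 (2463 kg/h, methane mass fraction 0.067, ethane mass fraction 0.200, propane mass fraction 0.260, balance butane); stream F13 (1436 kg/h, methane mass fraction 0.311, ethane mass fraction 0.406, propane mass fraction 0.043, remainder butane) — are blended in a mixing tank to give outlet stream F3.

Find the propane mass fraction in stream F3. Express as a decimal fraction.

Total flow out = 411.3 + 2463 + 1436 = 4310.3 kg/h.
propane in = 411.3×0.280 + 2463×0.260 + 1436×0.043 = 817.29 kg/h.
propane mass fraction in F3 = 817.29/4310.3 = 0.190.

0.190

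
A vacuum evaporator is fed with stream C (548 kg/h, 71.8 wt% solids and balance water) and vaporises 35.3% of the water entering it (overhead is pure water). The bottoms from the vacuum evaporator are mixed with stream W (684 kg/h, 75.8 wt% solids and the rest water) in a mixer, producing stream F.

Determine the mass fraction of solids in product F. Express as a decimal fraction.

Vapour removed = 0.353×0.282×548 = 54.551 kg/h; concentrate = 493.45 kg/h.
solids reaching the mixer = 393.46 (from concentrate) + 684×0.758 = 911.94 kg/h.
Product flow = 493.45 + 684 = 1177.4 kg/h; solids fraction = 0.7745.

0.7745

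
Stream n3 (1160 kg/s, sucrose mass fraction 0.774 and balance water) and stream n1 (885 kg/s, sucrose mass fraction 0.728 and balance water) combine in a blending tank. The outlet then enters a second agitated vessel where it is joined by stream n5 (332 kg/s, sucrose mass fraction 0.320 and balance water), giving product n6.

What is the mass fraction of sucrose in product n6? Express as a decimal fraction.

0.693

Overall, product flow = 2377 kg/s.
sucrose in = 1160×0.774 + 885×0.728 + 332×0.320 = 1648.4 kg/s.
sucrose fraction in n6 = 0.693.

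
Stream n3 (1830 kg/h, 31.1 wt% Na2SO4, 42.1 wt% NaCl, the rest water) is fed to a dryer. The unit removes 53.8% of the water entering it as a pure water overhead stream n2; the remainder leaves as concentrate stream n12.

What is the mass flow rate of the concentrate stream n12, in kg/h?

1566 kg/h

water entering = 1830×0.268 = 490.44 kg/h; overhead removed = 0.538×490.44 = 263.86 kg/h.
Concentrate = 1830 − 263.86 = 1566.1 kg/h.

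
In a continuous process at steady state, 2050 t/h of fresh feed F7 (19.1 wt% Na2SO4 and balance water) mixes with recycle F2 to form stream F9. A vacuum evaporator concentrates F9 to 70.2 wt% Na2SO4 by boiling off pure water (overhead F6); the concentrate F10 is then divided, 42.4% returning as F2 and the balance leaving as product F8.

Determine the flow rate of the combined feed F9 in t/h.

2461 t/h

Overall Na2SO4 balance (none leaves overhead): Na2SO4 in fresh feed = Na2SO4 in product, i.e. 2050×0.191 = (1−0.424)·F10·0.702.
F10 = 391.55/(0.702×0.576) = 968.34 t/h.
Recycle F2 = 0.424×968.34 = 410.58 t/h.
Combined feed F9 = 2050 + 410.58 = 2460.6 t/h.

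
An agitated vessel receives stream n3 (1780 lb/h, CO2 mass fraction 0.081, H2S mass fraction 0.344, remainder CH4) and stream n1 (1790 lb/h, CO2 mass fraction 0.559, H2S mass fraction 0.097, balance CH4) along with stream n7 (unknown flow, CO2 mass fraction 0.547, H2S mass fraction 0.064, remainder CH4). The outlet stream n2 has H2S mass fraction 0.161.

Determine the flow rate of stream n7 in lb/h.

2177 lb/h

Let n7 be the unknown flow. Total out = 3570 + n7.
H2S balance: 785.95 + 0.064·n7 = 0.161·(3570 + n7)
(0.064 − 0.161)·n7 = 0.161×3570 − 785.95 = -211.18
n7 = -211.18 / -0.097 = 2177.1 lb/h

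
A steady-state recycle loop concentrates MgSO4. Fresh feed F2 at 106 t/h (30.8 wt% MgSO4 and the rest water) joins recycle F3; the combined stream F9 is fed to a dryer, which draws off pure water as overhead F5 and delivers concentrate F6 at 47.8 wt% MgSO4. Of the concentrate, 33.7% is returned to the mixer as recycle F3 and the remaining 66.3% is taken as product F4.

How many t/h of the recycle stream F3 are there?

Overall MgSO4 balance (none leaves overhead): MgSO4 in fresh feed = MgSO4 in product, i.e. 106×0.308 = (1−0.337)·F6·0.478.
F6 = 32.648/(0.478×0.663) = 103.02 t/h.
Recycle F3 = 0.337×103.02 = 34.717 t/h.

34.72 t/h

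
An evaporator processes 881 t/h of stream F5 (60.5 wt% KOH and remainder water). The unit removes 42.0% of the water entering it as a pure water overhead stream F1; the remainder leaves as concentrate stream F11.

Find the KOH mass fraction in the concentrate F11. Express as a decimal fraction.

0.725

KOH is not removed: 881×0.605 = 533 t/h of KOH enters F11.
water entering = 881×0.395 = 348 t/h; overhead removed = 0.420×348 = 146.16 t/h.
Concentrate = 881 − 146.16 = 734.84 t/h.
Mass fraction = 533/734.84 = 0.725.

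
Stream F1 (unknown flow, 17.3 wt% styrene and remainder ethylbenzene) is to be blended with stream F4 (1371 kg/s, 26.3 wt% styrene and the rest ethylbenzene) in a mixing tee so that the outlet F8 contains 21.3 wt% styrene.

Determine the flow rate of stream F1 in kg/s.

Let F1 be the unknown flow. Total out = 1371 + F1.
styrene balance: 360.57 + 0.173·F1 = 0.213·(1371 + F1)
(0.173 − 0.213)·F1 = 0.213×1371 − 360.57 = -68.55
F1 = -68.55 / -0.040 = 1713.8 kg/s

1714 kg/s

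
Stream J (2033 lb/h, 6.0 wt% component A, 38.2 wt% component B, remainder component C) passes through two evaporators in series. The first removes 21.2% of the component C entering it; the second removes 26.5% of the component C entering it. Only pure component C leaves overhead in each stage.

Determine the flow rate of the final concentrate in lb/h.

component C in feed = 2033×0.558 = 1134.4 lb/h.
After stage 1: component C left = (1−0.212)×1134.4 = 893.92; stream total = 1792.5 lb/h.
After stage 2: component C left = (1−0.265)×893.92 = 657.03; final concentrate = 1555.6 lb/h.

1556 lb/h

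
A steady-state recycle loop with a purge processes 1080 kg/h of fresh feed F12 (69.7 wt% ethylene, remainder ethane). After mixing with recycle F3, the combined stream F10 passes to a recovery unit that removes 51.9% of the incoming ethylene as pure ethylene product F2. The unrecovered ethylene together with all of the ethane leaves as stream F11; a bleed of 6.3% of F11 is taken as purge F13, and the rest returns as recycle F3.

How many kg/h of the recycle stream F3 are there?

ethane enters only via F12 and leaves only via the purge: 1080×0.303 = 0.063×(ethane in F11), and the recovery unit passes all ethane, so ethane in F10 = ethane in F11 = 5194.3 kg/h.
ethylene in F10: m_A = 1080×0.697 + (1−0.063)·(1−0.519)·m_A, so m_A = 752.76/0.5493 = 1370.4 kg/h.
F11 = (1−0.519)×1370.4 + 5194.3 = 5853.4 kg/h.
Recycle F3 = (1−0.063)×5853.4 = 5484.7 kg/h.

5485 kg/h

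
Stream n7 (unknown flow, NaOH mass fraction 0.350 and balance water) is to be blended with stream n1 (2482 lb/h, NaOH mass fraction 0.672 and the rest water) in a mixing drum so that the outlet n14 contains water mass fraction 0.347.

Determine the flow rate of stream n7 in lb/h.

Let n7 be the unknown flow. Total out = 2482 + n7.
water balance: 814.1 + 0.650·n7 = 0.347·(2482 + n7)
(0.650 − 0.347)·n7 = 0.347×2482 − 814.1 = 47.158
n7 = 47.158 / 0.303 = 155.64 lb/h

155.6 lb/h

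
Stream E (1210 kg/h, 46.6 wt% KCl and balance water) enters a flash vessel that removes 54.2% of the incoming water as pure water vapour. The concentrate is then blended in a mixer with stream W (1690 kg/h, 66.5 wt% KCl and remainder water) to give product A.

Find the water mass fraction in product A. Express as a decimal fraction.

Vapour removed = 0.542×0.534×1210 = 350.21 kg/h; concentrate = 859.79 kg/h.
water reaching the mixer = 295.93 (from concentrate) + 1690×0.335 = 862.08 kg/h.
Product flow = 859.79 + 1690 = 2549.8 kg/h; water fraction = 0.338.

0.338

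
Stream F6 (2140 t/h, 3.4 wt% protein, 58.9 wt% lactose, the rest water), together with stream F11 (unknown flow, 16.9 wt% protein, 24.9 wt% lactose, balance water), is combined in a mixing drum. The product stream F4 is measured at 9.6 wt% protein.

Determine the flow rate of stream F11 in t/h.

Let F11 be the unknown flow. Total out = 2140 + F11.
protein balance: 72.76 + 0.169·F11 = 0.096·(2140 + F11)
(0.169 − 0.096)·F11 = 0.096×2140 − 72.76 = 132.68
F11 = 132.68 / 0.073 = 1817.5 t/h

1818 t/h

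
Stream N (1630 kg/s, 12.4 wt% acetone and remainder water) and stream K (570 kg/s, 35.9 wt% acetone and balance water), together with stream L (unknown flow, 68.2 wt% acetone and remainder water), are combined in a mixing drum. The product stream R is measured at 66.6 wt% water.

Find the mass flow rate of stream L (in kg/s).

Let L be the unknown flow. Total out = 2200 + L.
water balance: 1793.2 + 0.318·L = 0.666·(2200 + L)
(0.318 − 0.666)·L = 0.666×2200 − 1793.2 = -328.05
L = -328.05 / -0.348 = 942.67 kg/s

942.7 kg/s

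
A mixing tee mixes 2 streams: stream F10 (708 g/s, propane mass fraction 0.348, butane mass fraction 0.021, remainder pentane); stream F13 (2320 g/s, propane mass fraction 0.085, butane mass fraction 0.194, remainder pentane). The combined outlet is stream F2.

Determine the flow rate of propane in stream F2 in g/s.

propane out = propane in = 708×0.348 + 2320×0.085 = 443.58 g/s.

443.6 g/s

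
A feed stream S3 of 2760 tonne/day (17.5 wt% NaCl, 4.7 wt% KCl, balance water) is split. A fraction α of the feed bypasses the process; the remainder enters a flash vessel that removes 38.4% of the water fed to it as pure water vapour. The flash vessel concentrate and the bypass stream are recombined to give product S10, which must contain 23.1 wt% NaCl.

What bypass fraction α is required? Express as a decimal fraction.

All 2760×0.175 = 483 tonne/day of NaCl reaches S10, so S10 = 483/0.231 = 2090.9 tonne/day and vapour = 669.09 tonne/day.
The evaporator receives (1−α)·2760 of feed at 0.778 water and removes 0.384 of that water:
0.384×0.778×(1−α)×2760 = 669.09
(1−α) = 669.09/824.56 = 0.8115;  α = 0.1885.

0.189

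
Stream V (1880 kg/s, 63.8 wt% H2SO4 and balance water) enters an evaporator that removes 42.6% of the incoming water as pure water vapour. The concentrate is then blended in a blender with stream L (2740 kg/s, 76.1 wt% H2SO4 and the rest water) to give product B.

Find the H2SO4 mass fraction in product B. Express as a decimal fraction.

Vapour removed = 0.426×0.362×1880 = 289.92 kg/s; concentrate = 1590.1 kg/s.
H2SO4 reaching the mixer = 1199.4 (from concentrate) + 2740×0.761 = 3284.6 kg/s.
Product flow = 1590.1 + 2740 = 4330.1 kg/s; H2SO4 fraction = 0.7585.

0.7585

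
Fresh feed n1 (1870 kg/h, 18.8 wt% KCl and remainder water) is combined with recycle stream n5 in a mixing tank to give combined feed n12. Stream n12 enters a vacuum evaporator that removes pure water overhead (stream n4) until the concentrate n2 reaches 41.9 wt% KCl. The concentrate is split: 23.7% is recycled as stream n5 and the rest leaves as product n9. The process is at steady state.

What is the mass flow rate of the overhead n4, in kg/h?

1031 kg/h

Overall KCl balance (none leaves overhead): KCl in fresh feed = KCl in product, i.e. 1870×0.188 = (1−0.237)·n2·0.419.
n2 = 351.56/(0.419×0.763) = 1099.7 kg/h.
Recycle n5 = 0.237×1099.7 = 260.62 kg/h.
Combined feed n12 = 1870 + 260.62 = 2130.6 kg/h.
Overhead n4 = n12 − n2 = 2130.6 − 1099.7 = 1031 kg/h.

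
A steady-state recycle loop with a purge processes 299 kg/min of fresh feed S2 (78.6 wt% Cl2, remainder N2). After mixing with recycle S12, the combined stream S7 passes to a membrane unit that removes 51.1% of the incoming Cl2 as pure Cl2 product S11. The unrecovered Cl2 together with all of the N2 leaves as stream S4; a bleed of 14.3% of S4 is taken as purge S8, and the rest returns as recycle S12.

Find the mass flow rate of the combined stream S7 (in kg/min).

N2 enters only via S2 and leaves only via the purge: 299×0.214 = 0.143×(N2 in S4), and the membrane unit passes all N2, so N2 in S7 = N2 in S4 = 447.45 kg/min.
Cl2 in S7: m_A = 299×0.786 + (1−0.143)·(1−0.511)·m_A, so m_A = 235.01/0.5809 = 404.55 kg/min.
S7 = 404.55 + 447.45 = 852 kg/min.

852 kg/min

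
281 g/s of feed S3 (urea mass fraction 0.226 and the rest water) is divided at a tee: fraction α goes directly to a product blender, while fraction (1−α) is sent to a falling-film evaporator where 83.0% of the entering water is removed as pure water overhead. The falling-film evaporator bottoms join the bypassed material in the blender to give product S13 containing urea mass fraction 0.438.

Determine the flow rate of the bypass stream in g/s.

All 281×0.226 = 63.506 g/s of urea reaches S13, so S13 = 63.506/0.438 = 144.99 g/s and vapour = 136.01 g/s.
The evaporator receives (1−α)·281 of feed at 0.774 water and removes 0.830 of that water:
0.830×0.774×(1−α)×281 = 136.01
(1−α) = 136.01/180.52 = 0.7534;  α = 0.2466.
Bypass flow = 0.2466×281 = 69.286 g/s.

69.29 g/s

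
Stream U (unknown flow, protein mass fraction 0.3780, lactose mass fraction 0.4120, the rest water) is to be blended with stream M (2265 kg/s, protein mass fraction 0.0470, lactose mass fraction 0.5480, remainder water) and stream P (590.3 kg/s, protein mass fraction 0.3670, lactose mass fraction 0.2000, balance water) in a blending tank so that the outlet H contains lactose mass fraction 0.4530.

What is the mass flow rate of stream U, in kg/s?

Let U be the unknown flow. Total out = 2855.3 + U.
lactose balance: 1359.3 + 0.412·U = 0.453·(2855.3 + U)
(0.412 − 0.453)·U = 0.453×2855.3 − 1359.3 = -65.829
U = -65.829 / -0.041 = 1605.6 kg/s

1606 kg/s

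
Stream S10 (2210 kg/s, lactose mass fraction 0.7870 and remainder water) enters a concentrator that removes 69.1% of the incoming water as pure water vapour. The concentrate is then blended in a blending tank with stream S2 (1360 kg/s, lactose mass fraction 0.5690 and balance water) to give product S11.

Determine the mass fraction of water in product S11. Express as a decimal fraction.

0.2255

Vapour removed = 0.691×0.213×2210 = 325.27 kg/s; concentrate = 1884.7 kg/s.
water reaching the mixer = 145.46 (from concentrate) + 1360×0.431 = 731.62 kg/s.
Product flow = 1884.7 + 1360 = 3244.7 kg/s; water fraction = 0.2255.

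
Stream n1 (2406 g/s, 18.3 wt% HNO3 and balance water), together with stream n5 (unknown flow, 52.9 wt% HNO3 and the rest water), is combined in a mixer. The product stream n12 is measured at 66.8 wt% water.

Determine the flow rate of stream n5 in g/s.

Let n5 be the unknown flow. Total out = 2406 + n5.
water balance: 1965.7 + 0.471·n5 = 0.668·(2406 + n5)
(0.471 − 0.668)·n5 = 0.668×2406 − 1965.7 = -358.49
n5 = -358.49 / -0.197 = 1819.8 g/s

1820 g/s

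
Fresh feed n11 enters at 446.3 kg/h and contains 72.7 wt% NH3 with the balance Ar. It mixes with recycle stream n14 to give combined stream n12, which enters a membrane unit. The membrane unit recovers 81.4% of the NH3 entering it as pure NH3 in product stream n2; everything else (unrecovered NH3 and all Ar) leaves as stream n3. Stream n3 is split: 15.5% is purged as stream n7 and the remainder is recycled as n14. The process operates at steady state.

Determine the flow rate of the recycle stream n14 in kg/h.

724.7 kg/h

Ar enters only via n11 and leaves only via the purge: 446.3×0.273 = 0.155×(Ar in n3), and the membrane unit passes all Ar, so Ar in n12 = Ar in n3 = 786.06 kg/h.
NH3 in n12: m_A = 446.3×0.727 + (1−0.155)·(1−0.814)·m_A, so m_A = 324.46/0.8428 = 384.97 kg/h.
n3 = (1−0.814)×384.97 + 786.06 = 857.67 kg/h.
Recycle n14 = (1−0.155)×857.67 = 724.73 kg/h.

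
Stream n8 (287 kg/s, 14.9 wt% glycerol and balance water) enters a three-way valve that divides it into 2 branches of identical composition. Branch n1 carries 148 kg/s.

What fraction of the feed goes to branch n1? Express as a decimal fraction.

Fraction to n1 = 148/287 = 0.5157.

0.516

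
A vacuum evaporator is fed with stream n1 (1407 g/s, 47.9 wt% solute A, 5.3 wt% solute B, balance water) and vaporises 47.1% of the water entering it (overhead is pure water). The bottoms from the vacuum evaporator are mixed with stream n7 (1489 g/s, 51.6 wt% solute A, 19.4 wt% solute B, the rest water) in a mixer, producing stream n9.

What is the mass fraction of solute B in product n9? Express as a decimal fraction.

Vapour removed = 0.471×0.468×1407 = 310.14 g/s; concentrate = 1096.9 g/s.
solute B reaching the mixer = 74.571 (from concentrate) + 1489×0.194 = 363.44 g/s.
Product flow = 1096.9 + 1489 = 2585.9 g/s; solute B fraction = 0.141.

0.141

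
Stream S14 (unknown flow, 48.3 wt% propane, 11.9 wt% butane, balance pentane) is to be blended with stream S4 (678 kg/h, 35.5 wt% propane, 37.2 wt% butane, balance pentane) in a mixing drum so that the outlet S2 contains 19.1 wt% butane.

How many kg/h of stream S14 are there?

1704 kg/h

Let S14 be the unknown flow. Total out = 678 + S14.
butane balance: 252.22 + 0.119·S14 = 0.191·(678 + S14)
(0.119 − 0.191)·S14 = 0.191×678 − 252.22 = -122.72
S14 = -122.72 / -0.072 = 1704.4 kg/h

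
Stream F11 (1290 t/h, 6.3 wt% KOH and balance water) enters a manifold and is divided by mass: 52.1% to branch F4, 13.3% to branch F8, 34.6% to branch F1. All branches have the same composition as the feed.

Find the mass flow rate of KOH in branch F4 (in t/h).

42.34 t/h

Branch F4 total = 0.521×1290 = 672.09 t/h.
KOH in F4 = 0.063×672.09 = 42.342 t/h.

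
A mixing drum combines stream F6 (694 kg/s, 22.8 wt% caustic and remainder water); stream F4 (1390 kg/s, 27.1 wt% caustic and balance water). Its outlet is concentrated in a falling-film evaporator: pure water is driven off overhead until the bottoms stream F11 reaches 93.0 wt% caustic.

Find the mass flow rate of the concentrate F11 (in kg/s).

caustic entering = 694×0.228 + 1390×0.271 = 534.92 kg/s.
All caustic reports to F11, so F11 = 534.92/0.930 = 575.18 kg/s.

575.2 kg/s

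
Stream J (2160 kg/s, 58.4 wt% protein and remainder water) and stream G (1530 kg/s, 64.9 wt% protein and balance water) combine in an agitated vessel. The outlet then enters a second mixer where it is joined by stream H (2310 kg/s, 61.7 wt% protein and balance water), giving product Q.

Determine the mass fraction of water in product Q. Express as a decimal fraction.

0.387

Overall, product flow = 6000 kg/s.
water in = 2160×0.416 + 1530×0.351 + 2310×0.383 = 2320.3 kg/s.
water fraction in Q = 0.387.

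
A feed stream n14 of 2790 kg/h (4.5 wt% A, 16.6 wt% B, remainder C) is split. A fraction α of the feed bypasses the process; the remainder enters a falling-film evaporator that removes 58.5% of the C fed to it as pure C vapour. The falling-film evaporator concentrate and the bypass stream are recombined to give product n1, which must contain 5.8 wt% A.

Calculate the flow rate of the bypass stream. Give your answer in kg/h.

All 2790×0.045 = 125.55 kg/h of A reaches n1, so n1 = 125.55/0.058 = 2164.7 kg/h and vapour = 625.34 kg/h.
The evaporator receives (1−α)·2790 of feed at 0.789 C and removes 0.585 of that C:
0.585×0.789×(1−α)×2790 = 625.34
(1−α) = 625.34/1287.8 = 0.4856;  α = 0.5144.
Bypass flow = 0.5144×2790 = 1435.2 kg/h.

1435 kg/h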